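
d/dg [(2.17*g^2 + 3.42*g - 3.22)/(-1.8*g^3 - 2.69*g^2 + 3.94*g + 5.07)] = (3.906*g^4 + 12.312*g^3 + 0.361599999999996*g^2 + 4.6802*g + 30.0262)/(3.24*g^6 + 9.684*g^5 - 6.9479*g^4 - 39.4492*g^3 - 11.753*g^2 + 39.9516*g + 25.7049)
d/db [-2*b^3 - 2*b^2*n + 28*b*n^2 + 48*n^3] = -6*b^2 - 4*b*n + 28*n^2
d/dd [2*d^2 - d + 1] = 4*d - 1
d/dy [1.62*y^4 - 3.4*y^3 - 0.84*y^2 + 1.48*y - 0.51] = 6.48*y^3 - 10.2*y^2 - 1.68*y + 1.48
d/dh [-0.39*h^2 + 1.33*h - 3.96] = 1.33 - 0.78*h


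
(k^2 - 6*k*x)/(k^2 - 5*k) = (k - 6*x)/(k - 5)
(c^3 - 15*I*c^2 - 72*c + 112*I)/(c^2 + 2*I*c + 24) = (c^2 - 11*I*c - 28)/(c + 6*I)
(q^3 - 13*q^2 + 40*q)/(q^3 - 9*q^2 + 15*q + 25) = q*(q - 8)/(q^2 - 4*q - 5)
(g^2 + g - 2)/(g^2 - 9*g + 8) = (g + 2)/(g - 8)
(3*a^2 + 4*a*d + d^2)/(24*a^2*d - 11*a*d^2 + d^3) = (3*a^2 + 4*a*d + d^2)/(d*(24*a^2 - 11*a*d + d^2))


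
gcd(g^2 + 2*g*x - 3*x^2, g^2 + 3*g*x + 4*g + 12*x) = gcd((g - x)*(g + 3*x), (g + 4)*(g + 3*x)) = g + 3*x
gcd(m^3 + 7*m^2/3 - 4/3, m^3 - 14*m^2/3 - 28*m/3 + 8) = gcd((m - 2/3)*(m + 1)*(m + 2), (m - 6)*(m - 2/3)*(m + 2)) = m^2 + 4*m/3 - 4/3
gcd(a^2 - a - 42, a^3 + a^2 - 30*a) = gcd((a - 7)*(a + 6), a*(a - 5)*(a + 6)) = a + 6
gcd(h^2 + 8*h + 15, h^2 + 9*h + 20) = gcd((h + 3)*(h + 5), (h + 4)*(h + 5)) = h + 5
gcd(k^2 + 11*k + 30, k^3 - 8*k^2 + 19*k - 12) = 1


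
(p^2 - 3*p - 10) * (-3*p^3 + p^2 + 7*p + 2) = -3*p^5 + 10*p^4 + 34*p^3 - 29*p^2 - 76*p - 20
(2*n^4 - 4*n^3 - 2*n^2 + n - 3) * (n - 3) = 2*n^5 - 10*n^4 + 10*n^3 + 7*n^2 - 6*n + 9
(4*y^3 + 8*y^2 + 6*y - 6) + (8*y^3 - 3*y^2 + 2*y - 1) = 12*y^3 + 5*y^2 + 8*y - 7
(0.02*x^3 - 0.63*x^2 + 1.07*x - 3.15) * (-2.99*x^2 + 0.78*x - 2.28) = -0.0598*x^5 + 1.8993*x^4 - 3.7363*x^3 + 11.6895*x^2 - 4.8966*x + 7.182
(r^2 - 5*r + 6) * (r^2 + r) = r^4 - 4*r^3 + r^2 + 6*r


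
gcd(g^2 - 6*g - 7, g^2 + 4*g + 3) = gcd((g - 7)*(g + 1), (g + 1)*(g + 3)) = g + 1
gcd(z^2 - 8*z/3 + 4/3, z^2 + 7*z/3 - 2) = z - 2/3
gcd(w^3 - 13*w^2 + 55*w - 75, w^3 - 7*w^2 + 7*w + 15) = w^2 - 8*w + 15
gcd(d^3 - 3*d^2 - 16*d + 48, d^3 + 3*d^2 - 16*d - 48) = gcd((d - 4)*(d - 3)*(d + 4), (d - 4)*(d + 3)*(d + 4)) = d^2 - 16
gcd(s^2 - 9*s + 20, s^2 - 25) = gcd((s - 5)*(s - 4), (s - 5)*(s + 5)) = s - 5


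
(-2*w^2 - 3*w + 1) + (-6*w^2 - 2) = -8*w^2 - 3*w - 1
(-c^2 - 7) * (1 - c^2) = c^4 + 6*c^2 - 7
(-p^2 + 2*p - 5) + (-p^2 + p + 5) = -2*p^2 + 3*p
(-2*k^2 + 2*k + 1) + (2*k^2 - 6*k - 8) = -4*k - 7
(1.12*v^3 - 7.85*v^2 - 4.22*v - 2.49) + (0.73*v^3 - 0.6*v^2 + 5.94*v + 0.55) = 1.85*v^3 - 8.45*v^2 + 1.72*v - 1.94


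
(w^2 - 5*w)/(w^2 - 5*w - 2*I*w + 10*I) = w/(w - 2*I)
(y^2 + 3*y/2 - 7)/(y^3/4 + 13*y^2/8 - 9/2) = 4*(2*y^2 + 3*y - 14)/(2*y^3 + 13*y^2 - 36)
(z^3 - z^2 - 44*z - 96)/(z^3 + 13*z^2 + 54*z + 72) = (z - 8)/(z + 6)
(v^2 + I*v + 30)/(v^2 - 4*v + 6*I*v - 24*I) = (v - 5*I)/(v - 4)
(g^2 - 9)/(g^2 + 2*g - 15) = (g + 3)/(g + 5)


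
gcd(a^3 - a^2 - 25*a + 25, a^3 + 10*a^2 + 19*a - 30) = a^2 + 4*a - 5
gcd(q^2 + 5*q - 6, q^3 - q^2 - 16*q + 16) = q - 1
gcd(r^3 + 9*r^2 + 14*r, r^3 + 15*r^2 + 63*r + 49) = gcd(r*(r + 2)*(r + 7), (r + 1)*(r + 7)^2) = r + 7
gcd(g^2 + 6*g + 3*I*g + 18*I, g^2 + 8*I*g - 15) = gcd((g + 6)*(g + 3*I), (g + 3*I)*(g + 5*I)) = g + 3*I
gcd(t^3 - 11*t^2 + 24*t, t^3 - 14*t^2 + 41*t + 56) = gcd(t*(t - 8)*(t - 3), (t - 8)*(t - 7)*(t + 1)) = t - 8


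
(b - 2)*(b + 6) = b^2 + 4*b - 12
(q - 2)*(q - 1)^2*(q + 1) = q^4 - 3*q^3 + q^2 + 3*q - 2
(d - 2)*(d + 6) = d^2 + 4*d - 12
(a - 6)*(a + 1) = a^2 - 5*a - 6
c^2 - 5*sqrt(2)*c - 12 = (c - 6*sqrt(2))*(c + sqrt(2))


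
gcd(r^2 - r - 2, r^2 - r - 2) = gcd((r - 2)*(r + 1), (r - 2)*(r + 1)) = r^2 - r - 2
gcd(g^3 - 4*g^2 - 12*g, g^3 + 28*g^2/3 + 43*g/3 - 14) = 1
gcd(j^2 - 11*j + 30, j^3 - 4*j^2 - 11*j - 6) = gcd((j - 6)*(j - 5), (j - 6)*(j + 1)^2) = j - 6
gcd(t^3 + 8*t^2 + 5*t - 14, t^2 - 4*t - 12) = t + 2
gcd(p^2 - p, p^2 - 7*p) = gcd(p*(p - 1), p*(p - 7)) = p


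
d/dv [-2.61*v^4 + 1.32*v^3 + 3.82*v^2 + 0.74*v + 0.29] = -10.44*v^3 + 3.96*v^2 + 7.64*v + 0.74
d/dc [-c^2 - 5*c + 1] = -2*c - 5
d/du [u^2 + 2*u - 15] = 2*u + 2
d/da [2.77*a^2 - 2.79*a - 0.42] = 5.54*a - 2.79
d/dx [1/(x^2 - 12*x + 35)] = 2*(6 - x)/(x^2 - 12*x + 35)^2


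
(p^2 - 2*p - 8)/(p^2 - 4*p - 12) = (p - 4)/(p - 6)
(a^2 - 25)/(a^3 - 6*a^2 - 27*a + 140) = (a - 5)/(a^2 - 11*a + 28)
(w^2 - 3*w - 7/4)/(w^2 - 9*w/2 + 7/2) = (w + 1/2)/(w - 1)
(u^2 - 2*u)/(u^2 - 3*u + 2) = u/(u - 1)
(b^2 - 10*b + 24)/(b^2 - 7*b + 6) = (b - 4)/(b - 1)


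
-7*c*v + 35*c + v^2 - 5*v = (-7*c + v)*(v - 5)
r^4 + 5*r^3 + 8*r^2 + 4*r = r*(r + 1)*(r + 2)^2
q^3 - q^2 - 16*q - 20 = (q - 5)*(q + 2)^2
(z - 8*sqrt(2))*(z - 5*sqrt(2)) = z^2 - 13*sqrt(2)*z + 80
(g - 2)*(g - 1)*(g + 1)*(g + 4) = g^4 + 2*g^3 - 9*g^2 - 2*g + 8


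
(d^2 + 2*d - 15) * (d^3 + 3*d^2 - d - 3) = d^5 + 5*d^4 - 10*d^3 - 50*d^2 + 9*d + 45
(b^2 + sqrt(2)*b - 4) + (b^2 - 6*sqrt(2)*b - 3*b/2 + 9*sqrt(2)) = 2*b^2 - 5*sqrt(2)*b - 3*b/2 - 4 + 9*sqrt(2)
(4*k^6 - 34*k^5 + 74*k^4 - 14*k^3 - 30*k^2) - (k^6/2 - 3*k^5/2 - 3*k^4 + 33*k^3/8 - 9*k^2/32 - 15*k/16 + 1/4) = 7*k^6/2 - 65*k^5/2 + 77*k^4 - 145*k^3/8 - 951*k^2/32 + 15*k/16 - 1/4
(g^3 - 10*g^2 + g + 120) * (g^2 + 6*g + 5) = g^5 - 4*g^4 - 54*g^3 + 76*g^2 + 725*g + 600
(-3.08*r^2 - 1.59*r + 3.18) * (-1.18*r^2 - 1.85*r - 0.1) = 3.6344*r^4 + 7.5742*r^3 - 0.502899999999999*r^2 - 5.724*r - 0.318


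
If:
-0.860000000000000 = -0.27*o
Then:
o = 3.19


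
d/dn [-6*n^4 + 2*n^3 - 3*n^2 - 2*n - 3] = -24*n^3 + 6*n^2 - 6*n - 2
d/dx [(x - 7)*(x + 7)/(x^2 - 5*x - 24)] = 5*(-x^2 + 10*x - 49)/(x^4 - 10*x^3 - 23*x^2 + 240*x + 576)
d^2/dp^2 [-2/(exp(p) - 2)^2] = -8*(exp(p) + 1)*exp(p)/(exp(p) - 2)^4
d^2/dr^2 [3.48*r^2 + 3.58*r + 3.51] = 6.96000000000000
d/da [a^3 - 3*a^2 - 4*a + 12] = 3*a^2 - 6*a - 4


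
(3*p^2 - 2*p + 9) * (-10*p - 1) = -30*p^3 + 17*p^2 - 88*p - 9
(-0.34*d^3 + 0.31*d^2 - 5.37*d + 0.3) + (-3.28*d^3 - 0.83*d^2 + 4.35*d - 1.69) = -3.62*d^3 - 0.52*d^2 - 1.02*d - 1.39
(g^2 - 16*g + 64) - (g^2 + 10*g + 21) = 43 - 26*g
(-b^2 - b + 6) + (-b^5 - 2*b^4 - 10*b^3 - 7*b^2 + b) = -b^5 - 2*b^4 - 10*b^3 - 8*b^2 + 6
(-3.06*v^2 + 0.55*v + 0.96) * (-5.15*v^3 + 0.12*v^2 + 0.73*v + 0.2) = 15.759*v^5 - 3.1997*v^4 - 7.1118*v^3 - 0.0953000000000001*v^2 + 0.8108*v + 0.192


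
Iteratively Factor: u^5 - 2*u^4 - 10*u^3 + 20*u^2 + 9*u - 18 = (u + 1)*(u^4 - 3*u^3 - 7*u^2 + 27*u - 18) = (u + 1)*(u + 3)*(u^3 - 6*u^2 + 11*u - 6) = (u - 3)*(u + 1)*(u + 3)*(u^2 - 3*u + 2) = (u - 3)*(u - 1)*(u + 1)*(u + 3)*(u - 2)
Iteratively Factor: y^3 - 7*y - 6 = (y + 2)*(y^2 - 2*y - 3) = (y - 3)*(y + 2)*(y + 1)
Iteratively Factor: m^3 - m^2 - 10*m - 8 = (m + 1)*(m^2 - 2*m - 8) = (m - 4)*(m + 1)*(m + 2)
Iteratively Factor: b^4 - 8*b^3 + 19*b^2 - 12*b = (b - 4)*(b^3 - 4*b^2 + 3*b) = (b - 4)*(b - 3)*(b^2 - b) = (b - 4)*(b - 3)*(b - 1)*(b)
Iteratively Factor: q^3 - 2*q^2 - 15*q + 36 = (q - 3)*(q^2 + q - 12) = (q - 3)^2*(q + 4)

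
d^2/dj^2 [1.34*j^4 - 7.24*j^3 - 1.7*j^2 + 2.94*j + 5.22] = 16.08*j^2 - 43.44*j - 3.4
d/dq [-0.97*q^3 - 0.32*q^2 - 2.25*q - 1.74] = -2.91*q^2 - 0.64*q - 2.25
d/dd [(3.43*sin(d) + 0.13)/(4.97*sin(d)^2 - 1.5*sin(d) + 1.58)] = (-17.0471*sin(d)^2 - 1.2922*sin(d) + 5.6144)*cos(d)/(24.7009*sin(d)^4 - 14.91*sin(d)^3 + 17.9552*sin(d)^2 - 4.74*sin(d) + 2.4964)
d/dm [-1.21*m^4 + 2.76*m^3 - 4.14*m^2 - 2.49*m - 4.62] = -4.84*m^3 + 8.28*m^2 - 8.28*m - 2.49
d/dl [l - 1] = 1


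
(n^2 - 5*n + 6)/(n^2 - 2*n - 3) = (n - 2)/(n + 1)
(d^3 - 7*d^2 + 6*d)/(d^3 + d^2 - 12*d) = (d^2 - 7*d + 6)/(d^2 + d - 12)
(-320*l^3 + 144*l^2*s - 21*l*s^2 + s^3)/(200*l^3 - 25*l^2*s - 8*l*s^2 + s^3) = (-8*l + s)/(5*l + s)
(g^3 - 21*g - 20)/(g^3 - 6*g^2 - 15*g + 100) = (g + 1)/(g - 5)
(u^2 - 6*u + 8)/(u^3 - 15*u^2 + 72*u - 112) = (u - 2)/(u^2 - 11*u + 28)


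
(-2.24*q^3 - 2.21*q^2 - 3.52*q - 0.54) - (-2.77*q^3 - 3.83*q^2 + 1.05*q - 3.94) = 0.53*q^3 + 1.62*q^2 - 4.57*q + 3.4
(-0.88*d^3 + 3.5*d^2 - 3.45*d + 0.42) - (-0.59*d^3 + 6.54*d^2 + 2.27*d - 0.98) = -0.29*d^3 - 3.04*d^2 - 5.72*d + 1.4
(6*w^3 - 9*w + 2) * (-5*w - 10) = -30*w^4 - 60*w^3 + 45*w^2 + 80*w - 20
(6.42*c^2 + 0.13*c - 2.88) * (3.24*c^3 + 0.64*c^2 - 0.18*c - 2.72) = 20.8008*c^5 + 4.53*c^4 - 10.4036*c^3 - 19.329*c^2 + 0.1648*c + 7.8336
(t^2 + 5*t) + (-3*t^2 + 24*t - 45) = -2*t^2 + 29*t - 45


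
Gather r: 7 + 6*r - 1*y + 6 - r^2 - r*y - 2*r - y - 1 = -r^2 + r*(4 - y) - 2*y + 12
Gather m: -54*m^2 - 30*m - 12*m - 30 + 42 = -54*m^2 - 42*m + 12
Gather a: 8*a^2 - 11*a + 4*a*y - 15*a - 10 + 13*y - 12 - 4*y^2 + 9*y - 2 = 8*a^2 + a*(4*y - 26) - 4*y^2 + 22*y - 24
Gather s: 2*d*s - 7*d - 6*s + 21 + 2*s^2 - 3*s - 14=-7*d + 2*s^2 + s*(2*d - 9) + 7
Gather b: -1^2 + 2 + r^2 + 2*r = r^2 + 2*r + 1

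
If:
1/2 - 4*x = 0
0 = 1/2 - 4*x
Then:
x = 1/8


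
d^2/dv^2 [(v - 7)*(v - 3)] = 2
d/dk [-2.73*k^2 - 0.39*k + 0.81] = -5.46*k - 0.39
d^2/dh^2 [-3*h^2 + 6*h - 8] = -6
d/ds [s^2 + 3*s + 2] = 2*s + 3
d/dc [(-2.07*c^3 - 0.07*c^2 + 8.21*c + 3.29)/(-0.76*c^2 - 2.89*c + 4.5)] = (1.5732*c^4 + 11.9646*c^3 - 21.5031*c^2 + 4.3708*c + 46.4531)/(0.5776*c^4 + 4.3928*c^3 + 1.5121*c^2 - 26.01*c + 20.25)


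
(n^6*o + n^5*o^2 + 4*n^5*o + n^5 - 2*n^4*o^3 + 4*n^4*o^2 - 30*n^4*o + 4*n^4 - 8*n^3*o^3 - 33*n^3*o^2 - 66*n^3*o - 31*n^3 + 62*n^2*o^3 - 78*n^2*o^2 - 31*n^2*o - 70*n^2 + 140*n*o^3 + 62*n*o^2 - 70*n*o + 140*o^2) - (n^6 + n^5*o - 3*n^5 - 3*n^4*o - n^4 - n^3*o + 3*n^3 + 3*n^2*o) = n^6*o - n^6 + n^5*o^2 + 3*n^5*o + 4*n^5 - 2*n^4*o^3 + 4*n^4*o^2 - 27*n^4*o + 5*n^4 - 8*n^3*o^3 - 33*n^3*o^2 - 65*n^3*o - 34*n^3 + 62*n^2*o^3 - 78*n^2*o^2 - 34*n^2*o - 70*n^2 + 140*n*o^3 + 62*n*o^2 - 70*n*o + 140*o^2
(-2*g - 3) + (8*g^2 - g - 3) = 8*g^2 - 3*g - 6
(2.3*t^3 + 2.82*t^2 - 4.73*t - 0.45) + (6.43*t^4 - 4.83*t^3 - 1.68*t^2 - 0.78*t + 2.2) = 6.43*t^4 - 2.53*t^3 + 1.14*t^2 - 5.51*t + 1.75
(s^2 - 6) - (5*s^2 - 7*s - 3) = -4*s^2 + 7*s - 3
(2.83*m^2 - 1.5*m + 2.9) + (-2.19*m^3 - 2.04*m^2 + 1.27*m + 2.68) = -2.19*m^3 + 0.79*m^2 - 0.23*m + 5.58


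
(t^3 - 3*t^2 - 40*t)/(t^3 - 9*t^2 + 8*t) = (t + 5)/(t - 1)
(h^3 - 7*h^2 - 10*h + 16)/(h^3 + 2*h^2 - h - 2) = (h - 8)/(h + 1)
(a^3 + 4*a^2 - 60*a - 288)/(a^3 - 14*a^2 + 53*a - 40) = (a^2 + 12*a + 36)/(a^2 - 6*a + 5)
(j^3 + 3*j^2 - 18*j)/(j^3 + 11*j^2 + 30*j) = (j - 3)/(j + 5)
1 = 1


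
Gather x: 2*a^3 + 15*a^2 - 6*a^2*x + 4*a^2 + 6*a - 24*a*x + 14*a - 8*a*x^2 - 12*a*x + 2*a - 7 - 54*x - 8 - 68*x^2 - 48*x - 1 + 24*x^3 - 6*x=2*a^3 + 19*a^2 + 22*a + 24*x^3 + x^2*(-8*a - 68) + x*(-6*a^2 - 36*a - 108) - 16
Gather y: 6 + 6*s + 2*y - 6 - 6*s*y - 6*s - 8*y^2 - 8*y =-8*y^2 + y*(-6*s - 6)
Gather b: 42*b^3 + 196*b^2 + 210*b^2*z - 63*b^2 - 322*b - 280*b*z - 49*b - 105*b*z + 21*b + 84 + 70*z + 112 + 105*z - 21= 42*b^3 + b^2*(210*z + 133) + b*(-385*z - 350) + 175*z + 175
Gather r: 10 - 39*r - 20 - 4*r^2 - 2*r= -4*r^2 - 41*r - 10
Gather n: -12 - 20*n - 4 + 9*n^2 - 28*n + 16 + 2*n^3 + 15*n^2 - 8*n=2*n^3 + 24*n^2 - 56*n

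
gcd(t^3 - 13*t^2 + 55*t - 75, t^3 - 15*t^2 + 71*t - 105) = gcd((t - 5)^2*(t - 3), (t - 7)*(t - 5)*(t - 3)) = t^2 - 8*t + 15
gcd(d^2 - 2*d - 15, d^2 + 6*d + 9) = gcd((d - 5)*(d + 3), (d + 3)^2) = d + 3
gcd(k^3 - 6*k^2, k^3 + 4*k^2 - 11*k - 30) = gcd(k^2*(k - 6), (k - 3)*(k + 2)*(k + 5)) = 1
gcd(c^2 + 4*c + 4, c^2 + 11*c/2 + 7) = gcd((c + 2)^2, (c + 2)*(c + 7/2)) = c + 2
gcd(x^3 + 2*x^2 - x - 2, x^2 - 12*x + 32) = 1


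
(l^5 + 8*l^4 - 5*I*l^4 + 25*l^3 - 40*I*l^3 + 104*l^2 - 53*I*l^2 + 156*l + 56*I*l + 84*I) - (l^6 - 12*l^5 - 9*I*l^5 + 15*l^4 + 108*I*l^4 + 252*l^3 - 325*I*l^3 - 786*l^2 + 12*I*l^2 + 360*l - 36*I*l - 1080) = -l^6 + 13*l^5 + 9*I*l^5 - 7*l^4 - 113*I*l^4 - 227*l^3 + 285*I*l^3 + 890*l^2 - 65*I*l^2 - 204*l + 92*I*l + 1080 + 84*I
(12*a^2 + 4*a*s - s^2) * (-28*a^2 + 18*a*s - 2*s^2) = -336*a^4 + 104*a^3*s + 76*a^2*s^2 - 26*a*s^3 + 2*s^4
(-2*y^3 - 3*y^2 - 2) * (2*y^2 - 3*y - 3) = -4*y^5 + 15*y^3 + 5*y^2 + 6*y + 6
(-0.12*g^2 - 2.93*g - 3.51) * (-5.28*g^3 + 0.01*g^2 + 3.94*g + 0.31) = 0.6336*g^5 + 15.4692*g^4 + 18.0307*g^3 - 11.6165*g^2 - 14.7377*g - 1.0881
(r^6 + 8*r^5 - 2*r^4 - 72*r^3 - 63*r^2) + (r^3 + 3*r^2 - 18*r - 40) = r^6 + 8*r^5 - 2*r^4 - 71*r^3 - 60*r^2 - 18*r - 40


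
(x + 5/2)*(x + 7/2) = x^2 + 6*x + 35/4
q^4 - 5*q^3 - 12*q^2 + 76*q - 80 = (q - 5)*(q - 2)^2*(q + 4)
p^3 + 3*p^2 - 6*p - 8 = (p - 2)*(p + 1)*(p + 4)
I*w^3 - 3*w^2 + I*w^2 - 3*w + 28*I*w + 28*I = (w - 4*I)*(w + 7*I)*(I*w + I)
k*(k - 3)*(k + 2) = k^3 - k^2 - 6*k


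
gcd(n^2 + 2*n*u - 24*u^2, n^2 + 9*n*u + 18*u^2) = n + 6*u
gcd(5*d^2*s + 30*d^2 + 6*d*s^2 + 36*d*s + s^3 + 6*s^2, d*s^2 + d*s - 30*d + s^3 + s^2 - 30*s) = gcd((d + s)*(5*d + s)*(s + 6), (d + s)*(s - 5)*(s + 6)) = d*s + 6*d + s^2 + 6*s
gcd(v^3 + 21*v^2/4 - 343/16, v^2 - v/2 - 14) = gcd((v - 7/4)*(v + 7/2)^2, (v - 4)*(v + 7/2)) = v + 7/2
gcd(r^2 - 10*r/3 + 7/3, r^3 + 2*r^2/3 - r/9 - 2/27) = 1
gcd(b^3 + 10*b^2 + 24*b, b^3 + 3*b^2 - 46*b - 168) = b^2 + 10*b + 24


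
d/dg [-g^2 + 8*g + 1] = 8 - 2*g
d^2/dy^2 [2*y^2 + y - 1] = 4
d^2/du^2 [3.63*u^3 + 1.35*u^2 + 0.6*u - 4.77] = 21.78*u + 2.7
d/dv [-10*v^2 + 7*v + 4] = 7 - 20*v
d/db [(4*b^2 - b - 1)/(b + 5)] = 4*(b^2 + 10*b - 1)/(b^2 + 10*b + 25)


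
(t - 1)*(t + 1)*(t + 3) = t^3 + 3*t^2 - t - 3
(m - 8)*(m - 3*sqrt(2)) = m^2 - 8*m - 3*sqrt(2)*m + 24*sqrt(2)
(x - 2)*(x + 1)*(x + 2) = x^3 + x^2 - 4*x - 4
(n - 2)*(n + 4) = n^2 + 2*n - 8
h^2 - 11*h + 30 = (h - 6)*(h - 5)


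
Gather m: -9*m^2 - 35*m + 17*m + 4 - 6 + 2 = -9*m^2 - 18*m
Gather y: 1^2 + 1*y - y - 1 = 0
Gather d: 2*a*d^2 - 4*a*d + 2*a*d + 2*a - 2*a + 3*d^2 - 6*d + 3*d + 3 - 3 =d^2*(2*a + 3) + d*(-2*a - 3)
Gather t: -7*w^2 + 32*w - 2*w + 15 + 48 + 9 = -7*w^2 + 30*w + 72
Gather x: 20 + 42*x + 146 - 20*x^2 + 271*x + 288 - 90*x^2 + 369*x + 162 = -110*x^2 + 682*x + 616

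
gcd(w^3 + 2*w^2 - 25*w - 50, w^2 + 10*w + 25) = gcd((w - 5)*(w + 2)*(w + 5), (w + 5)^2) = w + 5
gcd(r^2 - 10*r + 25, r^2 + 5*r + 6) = 1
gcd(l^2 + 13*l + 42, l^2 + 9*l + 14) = l + 7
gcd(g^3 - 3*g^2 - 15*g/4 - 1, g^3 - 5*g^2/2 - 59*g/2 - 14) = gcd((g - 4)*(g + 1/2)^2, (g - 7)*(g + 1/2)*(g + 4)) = g + 1/2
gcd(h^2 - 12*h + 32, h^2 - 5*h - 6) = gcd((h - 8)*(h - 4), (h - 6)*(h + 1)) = 1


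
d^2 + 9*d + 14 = (d + 2)*(d + 7)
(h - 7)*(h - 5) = h^2 - 12*h + 35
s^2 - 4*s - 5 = (s - 5)*(s + 1)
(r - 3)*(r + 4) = r^2 + r - 12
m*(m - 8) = m^2 - 8*m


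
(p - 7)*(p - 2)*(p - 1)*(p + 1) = p^4 - 9*p^3 + 13*p^2 + 9*p - 14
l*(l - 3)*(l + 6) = l^3 + 3*l^2 - 18*l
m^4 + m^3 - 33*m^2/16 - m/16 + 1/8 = (m - 1)*(m - 1/4)*(m + 1/4)*(m + 2)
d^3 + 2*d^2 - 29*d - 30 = (d - 5)*(d + 1)*(d + 6)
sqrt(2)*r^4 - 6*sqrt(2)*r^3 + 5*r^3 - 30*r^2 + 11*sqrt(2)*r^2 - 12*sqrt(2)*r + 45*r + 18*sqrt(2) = (r - 3)^2*(r + 2*sqrt(2))*(sqrt(2)*r + 1)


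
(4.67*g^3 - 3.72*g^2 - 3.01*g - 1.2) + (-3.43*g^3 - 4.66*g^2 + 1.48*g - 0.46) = 1.24*g^3 - 8.38*g^2 - 1.53*g - 1.66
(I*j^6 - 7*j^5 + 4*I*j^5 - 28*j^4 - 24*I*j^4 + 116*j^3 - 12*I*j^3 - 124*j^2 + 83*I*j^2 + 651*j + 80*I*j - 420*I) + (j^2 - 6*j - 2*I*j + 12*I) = I*j^6 - 7*j^5 + 4*I*j^5 - 28*j^4 - 24*I*j^4 + 116*j^3 - 12*I*j^3 - 123*j^2 + 83*I*j^2 + 645*j + 78*I*j - 408*I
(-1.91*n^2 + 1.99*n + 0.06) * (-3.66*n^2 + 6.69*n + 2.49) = 6.9906*n^4 - 20.0613*n^3 + 8.3376*n^2 + 5.3565*n + 0.1494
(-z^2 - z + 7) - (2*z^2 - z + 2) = 5 - 3*z^2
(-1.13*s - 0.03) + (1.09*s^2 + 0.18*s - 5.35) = 1.09*s^2 - 0.95*s - 5.38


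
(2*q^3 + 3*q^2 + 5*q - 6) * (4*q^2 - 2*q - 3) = 8*q^5 + 8*q^4 + 8*q^3 - 43*q^2 - 3*q + 18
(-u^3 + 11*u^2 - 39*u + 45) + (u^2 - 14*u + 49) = -u^3 + 12*u^2 - 53*u + 94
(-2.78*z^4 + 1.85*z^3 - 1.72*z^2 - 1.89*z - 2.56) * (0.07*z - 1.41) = -0.1946*z^5 + 4.0493*z^4 - 2.7289*z^3 + 2.2929*z^2 + 2.4857*z + 3.6096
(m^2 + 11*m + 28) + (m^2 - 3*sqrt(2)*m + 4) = 2*m^2 - 3*sqrt(2)*m + 11*m + 32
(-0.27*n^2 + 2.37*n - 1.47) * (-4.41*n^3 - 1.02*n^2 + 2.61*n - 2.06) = 1.1907*n^5 - 10.1763*n^4 + 3.3606*n^3 + 8.2413*n^2 - 8.7189*n + 3.0282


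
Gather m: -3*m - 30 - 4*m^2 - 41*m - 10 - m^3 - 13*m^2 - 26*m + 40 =-m^3 - 17*m^2 - 70*m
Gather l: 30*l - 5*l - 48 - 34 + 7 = 25*l - 75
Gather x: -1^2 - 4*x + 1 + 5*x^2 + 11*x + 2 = 5*x^2 + 7*x + 2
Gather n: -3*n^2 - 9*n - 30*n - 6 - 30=-3*n^2 - 39*n - 36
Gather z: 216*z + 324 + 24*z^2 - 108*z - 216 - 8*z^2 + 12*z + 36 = 16*z^2 + 120*z + 144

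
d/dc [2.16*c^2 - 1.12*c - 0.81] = 4.32*c - 1.12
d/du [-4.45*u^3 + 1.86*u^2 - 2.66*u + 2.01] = -13.35*u^2 + 3.72*u - 2.66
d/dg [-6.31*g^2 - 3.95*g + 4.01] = -12.62*g - 3.95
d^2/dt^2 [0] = 0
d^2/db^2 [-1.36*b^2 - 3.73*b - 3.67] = -2.72000000000000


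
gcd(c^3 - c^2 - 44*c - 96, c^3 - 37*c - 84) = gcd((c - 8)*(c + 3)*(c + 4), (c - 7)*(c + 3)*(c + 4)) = c^2 + 7*c + 12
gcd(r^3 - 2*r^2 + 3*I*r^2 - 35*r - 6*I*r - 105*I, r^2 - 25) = r + 5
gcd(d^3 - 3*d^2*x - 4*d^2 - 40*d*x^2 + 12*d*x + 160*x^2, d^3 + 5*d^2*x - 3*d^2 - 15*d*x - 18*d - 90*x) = d + 5*x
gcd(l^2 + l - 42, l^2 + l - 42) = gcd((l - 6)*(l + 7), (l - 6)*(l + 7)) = l^2 + l - 42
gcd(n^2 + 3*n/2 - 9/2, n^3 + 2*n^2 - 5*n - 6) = n + 3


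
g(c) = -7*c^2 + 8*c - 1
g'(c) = 8 - 14*c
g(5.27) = -153.25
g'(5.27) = -65.78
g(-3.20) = -98.28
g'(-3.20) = 52.80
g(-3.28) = -102.55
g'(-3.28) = 53.92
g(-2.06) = -47.19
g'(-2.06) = 36.84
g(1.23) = -1.75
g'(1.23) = -9.22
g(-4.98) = -214.44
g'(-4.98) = 77.72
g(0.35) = 0.94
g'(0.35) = 3.10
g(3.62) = -63.77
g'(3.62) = -42.68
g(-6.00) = -301.00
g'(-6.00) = 92.00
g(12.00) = -913.00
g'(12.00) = -160.00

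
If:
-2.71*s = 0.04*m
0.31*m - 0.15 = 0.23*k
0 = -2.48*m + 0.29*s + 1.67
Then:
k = 0.25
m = 0.67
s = -0.01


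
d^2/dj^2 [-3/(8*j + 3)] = -384/(8*j + 3)^3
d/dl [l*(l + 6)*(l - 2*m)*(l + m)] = 4*l^3 - 3*l^2*m + 18*l^2 - 4*l*m^2 - 12*l*m - 12*m^2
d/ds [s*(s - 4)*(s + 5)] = 3*s^2 + 2*s - 20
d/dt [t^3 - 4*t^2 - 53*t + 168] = 3*t^2 - 8*t - 53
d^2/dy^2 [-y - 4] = 0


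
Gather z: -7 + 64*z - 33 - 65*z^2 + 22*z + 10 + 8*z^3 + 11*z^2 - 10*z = 8*z^3 - 54*z^2 + 76*z - 30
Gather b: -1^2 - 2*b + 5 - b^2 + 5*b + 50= -b^2 + 3*b + 54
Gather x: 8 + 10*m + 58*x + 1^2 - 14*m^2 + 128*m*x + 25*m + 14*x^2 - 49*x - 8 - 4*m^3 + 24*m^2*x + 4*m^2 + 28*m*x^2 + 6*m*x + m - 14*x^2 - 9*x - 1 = -4*m^3 - 10*m^2 + 28*m*x^2 + 36*m + x*(24*m^2 + 134*m)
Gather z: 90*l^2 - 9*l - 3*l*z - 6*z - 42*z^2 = 90*l^2 - 9*l - 42*z^2 + z*(-3*l - 6)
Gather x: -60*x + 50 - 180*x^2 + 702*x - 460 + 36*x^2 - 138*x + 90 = -144*x^2 + 504*x - 320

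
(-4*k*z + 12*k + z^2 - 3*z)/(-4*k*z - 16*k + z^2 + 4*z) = (z - 3)/(z + 4)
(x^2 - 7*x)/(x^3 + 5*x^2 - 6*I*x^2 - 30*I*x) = (x - 7)/(x^2 + x*(5 - 6*I) - 30*I)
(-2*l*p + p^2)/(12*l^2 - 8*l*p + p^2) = p/(-6*l + p)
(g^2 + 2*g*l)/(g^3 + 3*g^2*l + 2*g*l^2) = 1/(g + l)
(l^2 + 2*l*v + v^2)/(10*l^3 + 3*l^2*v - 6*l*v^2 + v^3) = (l + v)/(10*l^2 - 7*l*v + v^2)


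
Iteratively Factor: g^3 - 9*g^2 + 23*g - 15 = (g - 1)*(g^2 - 8*g + 15) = (g - 3)*(g - 1)*(g - 5)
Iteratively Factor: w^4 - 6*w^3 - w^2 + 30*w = (w - 5)*(w^3 - w^2 - 6*w) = (w - 5)*(w - 3)*(w^2 + 2*w) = (w - 5)*(w - 3)*(w + 2)*(w)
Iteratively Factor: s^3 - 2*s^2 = (s - 2)*(s^2) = s*(s - 2)*(s)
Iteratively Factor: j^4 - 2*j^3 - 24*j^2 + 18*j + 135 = (j - 3)*(j^3 + j^2 - 21*j - 45) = (j - 3)*(j + 3)*(j^2 - 2*j - 15) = (j - 3)*(j + 3)^2*(j - 5)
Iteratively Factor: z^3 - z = (z - 1)*(z^2 + z) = (z - 1)*(z + 1)*(z)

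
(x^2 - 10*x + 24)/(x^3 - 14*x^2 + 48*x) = (x - 4)/(x*(x - 8))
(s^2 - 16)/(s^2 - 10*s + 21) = (s^2 - 16)/(s^2 - 10*s + 21)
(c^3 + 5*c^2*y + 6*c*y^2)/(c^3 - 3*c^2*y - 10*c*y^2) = (-c - 3*y)/(-c + 5*y)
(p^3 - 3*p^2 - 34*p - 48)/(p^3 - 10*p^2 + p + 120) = (p + 2)/(p - 5)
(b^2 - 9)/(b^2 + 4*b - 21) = (b + 3)/(b + 7)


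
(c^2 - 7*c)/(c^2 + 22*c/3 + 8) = 3*c*(c - 7)/(3*c^2 + 22*c + 24)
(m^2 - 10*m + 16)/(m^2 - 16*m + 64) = (m - 2)/(m - 8)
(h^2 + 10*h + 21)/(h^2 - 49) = (h + 3)/(h - 7)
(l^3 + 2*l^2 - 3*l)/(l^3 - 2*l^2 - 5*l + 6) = l*(l + 3)/(l^2 - l - 6)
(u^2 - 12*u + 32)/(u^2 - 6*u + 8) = (u - 8)/(u - 2)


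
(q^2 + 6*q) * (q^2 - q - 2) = q^4 + 5*q^3 - 8*q^2 - 12*q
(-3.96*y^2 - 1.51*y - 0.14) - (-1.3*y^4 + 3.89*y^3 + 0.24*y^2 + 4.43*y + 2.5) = 1.3*y^4 - 3.89*y^3 - 4.2*y^2 - 5.94*y - 2.64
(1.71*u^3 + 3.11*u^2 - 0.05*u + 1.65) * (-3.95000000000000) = -6.7545*u^3 - 12.2845*u^2 + 0.1975*u - 6.5175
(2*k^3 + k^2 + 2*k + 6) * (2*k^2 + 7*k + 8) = 4*k^5 + 16*k^4 + 27*k^3 + 34*k^2 + 58*k + 48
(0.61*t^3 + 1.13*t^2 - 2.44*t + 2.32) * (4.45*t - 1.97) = 2.7145*t^4 + 3.8268*t^3 - 13.0841*t^2 + 15.1308*t - 4.5704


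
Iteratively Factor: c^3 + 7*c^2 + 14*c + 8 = (c + 4)*(c^2 + 3*c + 2) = (c + 1)*(c + 4)*(c + 2)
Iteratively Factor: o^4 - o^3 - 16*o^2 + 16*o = (o + 4)*(o^3 - 5*o^2 + 4*o) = o*(o + 4)*(o^2 - 5*o + 4) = o*(o - 4)*(o + 4)*(o - 1)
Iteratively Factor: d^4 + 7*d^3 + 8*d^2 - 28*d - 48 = (d - 2)*(d^3 + 9*d^2 + 26*d + 24) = (d - 2)*(d + 4)*(d^2 + 5*d + 6) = (d - 2)*(d + 2)*(d + 4)*(d + 3)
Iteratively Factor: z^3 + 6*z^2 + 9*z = (z + 3)*(z^2 + 3*z) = z*(z + 3)*(z + 3)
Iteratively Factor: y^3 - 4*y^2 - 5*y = (y)*(y^2 - 4*y - 5) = y*(y - 5)*(y + 1)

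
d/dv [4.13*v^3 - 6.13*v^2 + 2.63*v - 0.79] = 12.39*v^2 - 12.26*v + 2.63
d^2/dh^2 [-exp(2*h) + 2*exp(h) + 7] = (2 - 4*exp(h))*exp(h)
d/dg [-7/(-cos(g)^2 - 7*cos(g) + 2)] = 7*(2*cos(g) + 7)*sin(g)/(cos(g)^2 + 7*cos(g) - 2)^2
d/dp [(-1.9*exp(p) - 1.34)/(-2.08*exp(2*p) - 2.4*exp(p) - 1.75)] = (-3.952*exp(2*p) - 5.5744*exp(p) + 0.109)*exp(p)/(4.3264*exp(4*p) + 9.984*exp(3*p) + 13.04*exp(2*p) + 8.4*exp(p) + 3.0625)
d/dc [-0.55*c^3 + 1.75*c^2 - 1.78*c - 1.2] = -1.65*c^2 + 3.5*c - 1.78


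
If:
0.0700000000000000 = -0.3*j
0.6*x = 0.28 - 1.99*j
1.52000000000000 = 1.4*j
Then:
No Solution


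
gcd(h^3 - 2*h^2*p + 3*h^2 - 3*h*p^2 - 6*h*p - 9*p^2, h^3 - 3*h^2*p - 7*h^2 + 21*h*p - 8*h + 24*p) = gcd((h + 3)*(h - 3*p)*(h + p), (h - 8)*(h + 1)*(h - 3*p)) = -h + 3*p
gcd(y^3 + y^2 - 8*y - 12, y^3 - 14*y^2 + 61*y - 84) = y - 3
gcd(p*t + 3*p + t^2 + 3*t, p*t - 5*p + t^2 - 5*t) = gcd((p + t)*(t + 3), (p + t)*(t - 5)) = p + t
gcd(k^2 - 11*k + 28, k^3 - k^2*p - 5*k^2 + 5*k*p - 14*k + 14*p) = k - 7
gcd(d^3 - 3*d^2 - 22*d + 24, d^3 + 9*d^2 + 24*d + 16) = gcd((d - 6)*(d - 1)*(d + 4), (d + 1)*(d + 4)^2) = d + 4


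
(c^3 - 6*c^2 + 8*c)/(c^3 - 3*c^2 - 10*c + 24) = c/(c + 3)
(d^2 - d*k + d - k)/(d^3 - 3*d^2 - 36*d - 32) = (d - k)/(d^2 - 4*d - 32)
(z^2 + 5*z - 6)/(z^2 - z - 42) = (z - 1)/(z - 7)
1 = 1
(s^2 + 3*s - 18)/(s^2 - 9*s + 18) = (s + 6)/(s - 6)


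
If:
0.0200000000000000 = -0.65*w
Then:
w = -0.03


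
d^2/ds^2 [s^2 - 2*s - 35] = 2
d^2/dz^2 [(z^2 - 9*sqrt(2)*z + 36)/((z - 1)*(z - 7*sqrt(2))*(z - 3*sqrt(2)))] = 2*(z^6 - 27*sqrt(2)*z^5 - 3*sqrt(2)*z^4 + 630*z^4 - 3881*sqrt(2)*z^3 + 68*z^3 - 288*sqrt(2)*z^2 + 26118*z^2 - 45306*sqrt(2)*z + 1080*z - 756*sqrt(2) + 63396)/(z^9 - 30*sqrt(2)*z^8 - 3*z^8 + 90*sqrt(2)*z^7 + 729*z^7 - 4610*sqrt(2)*z^6 - 2179*z^6 + 13590*sqrt(2)*z^5 + 32670*z^5 - 66480*sqrt(2)*z^4 - 92202*z^4 + 165564*z^3 + 163280*sqrt(2)*z^3 - 252756*z^2 - 158760*sqrt(2)*z^2 + 52920*sqrt(2)*z + 222264*z - 74088)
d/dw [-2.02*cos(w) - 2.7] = 2.02*sin(w)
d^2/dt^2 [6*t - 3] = 0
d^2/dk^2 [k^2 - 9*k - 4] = 2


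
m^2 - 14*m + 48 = (m - 8)*(m - 6)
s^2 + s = s*(s + 1)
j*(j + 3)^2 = j^3 + 6*j^2 + 9*j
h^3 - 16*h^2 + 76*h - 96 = (h - 8)*(h - 6)*(h - 2)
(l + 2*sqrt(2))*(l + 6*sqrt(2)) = l^2 + 8*sqrt(2)*l + 24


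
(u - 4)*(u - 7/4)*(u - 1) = u^3 - 27*u^2/4 + 51*u/4 - 7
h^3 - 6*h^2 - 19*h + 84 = (h - 7)*(h - 3)*(h + 4)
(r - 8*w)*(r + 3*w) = r^2 - 5*r*w - 24*w^2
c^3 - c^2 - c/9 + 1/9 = (c - 1)*(c - 1/3)*(c + 1/3)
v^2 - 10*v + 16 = (v - 8)*(v - 2)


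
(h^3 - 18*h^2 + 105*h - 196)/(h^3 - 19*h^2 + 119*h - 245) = (h - 4)/(h - 5)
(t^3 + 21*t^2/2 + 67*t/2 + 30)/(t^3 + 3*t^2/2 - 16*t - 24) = (t + 5)/(t - 4)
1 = 1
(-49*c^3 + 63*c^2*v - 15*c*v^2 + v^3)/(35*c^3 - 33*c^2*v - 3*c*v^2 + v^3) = (-7*c + v)/(5*c + v)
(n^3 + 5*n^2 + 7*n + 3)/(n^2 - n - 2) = (n^2 + 4*n + 3)/(n - 2)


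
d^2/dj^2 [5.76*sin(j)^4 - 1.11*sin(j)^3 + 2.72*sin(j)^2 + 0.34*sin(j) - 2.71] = -92.16*sin(j)^4 + 9.99*sin(j)^3 + 58.24*sin(j)^2 - 7.0*sin(j) + 5.44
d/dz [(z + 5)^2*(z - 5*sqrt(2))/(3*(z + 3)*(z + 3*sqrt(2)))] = (z + 5)*((-z + 5*sqrt(2))*(z + 3)*(z + 5) + (-z + 5*sqrt(2))*(z + 5)*(z + 3*sqrt(2)) + (z + 3)*(z + 3*sqrt(2))*(3*z - 10*sqrt(2) + 5))/(3*(z + 3)^2*(z + 3*sqrt(2))^2)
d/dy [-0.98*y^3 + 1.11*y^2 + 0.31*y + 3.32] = -2.94*y^2 + 2.22*y + 0.31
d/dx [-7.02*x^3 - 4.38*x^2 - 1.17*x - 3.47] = -21.06*x^2 - 8.76*x - 1.17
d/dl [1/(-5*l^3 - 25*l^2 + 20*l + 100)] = (3*l^2 + 10*l - 4)/(5*(l^3 + 5*l^2 - 4*l - 20)^2)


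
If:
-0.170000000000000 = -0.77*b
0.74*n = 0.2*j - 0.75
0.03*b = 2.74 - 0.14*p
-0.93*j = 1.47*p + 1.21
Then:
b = 0.22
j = -32.16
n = -9.71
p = 19.52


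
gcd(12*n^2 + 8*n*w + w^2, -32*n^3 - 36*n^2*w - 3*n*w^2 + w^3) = 1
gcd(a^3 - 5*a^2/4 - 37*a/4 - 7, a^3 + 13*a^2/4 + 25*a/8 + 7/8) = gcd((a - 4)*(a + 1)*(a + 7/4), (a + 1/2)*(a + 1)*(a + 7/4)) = a^2 + 11*a/4 + 7/4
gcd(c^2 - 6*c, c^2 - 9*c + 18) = c - 6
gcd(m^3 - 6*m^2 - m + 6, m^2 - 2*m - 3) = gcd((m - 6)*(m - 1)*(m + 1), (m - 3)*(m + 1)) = m + 1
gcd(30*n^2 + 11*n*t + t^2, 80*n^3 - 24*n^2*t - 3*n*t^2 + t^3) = 5*n + t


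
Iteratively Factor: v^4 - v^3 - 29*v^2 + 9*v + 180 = (v - 3)*(v^3 + 2*v^2 - 23*v - 60) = (v - 3)*(v + 4)*(v^2 - 2*v - 15) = (v - 3)*(v + 3)*(v + 4)*(v - 5)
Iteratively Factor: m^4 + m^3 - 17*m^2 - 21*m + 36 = (m - 4)*(m^3 + 5*m^2 + 3*m - 9) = (m - 4)*(m + 3)*(m^2 + 2*m - 3) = (m - 4)*(m + 3)^2*(m - 1)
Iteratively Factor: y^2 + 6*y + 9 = (y + 3)*(y + 3)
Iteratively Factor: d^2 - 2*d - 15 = (d - 5)*(d + 3)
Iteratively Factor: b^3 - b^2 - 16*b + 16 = (b + 4)*(b^2 - 5*b + 4) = (b - 1)*(b + 4)*(b - 4)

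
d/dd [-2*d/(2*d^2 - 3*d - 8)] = 4*(d^2 + 4)/(4*d^4 - 12*d^3 - 23*d^2 + 48*d + 64)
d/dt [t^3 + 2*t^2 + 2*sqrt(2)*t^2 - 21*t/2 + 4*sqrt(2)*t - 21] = 3*t^2 + 4*t + 4*sqrt(2)*t - 21/2 + 4*sqrt(2)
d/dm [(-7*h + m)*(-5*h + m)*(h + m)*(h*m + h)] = h*(35*h^3 + 46*h^2*m + 23*h^2 - 33*h*m^2 - 22*h*m + 4*m^3 + 3*m^2)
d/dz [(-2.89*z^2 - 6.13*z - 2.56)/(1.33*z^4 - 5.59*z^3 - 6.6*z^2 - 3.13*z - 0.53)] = (7.6874*z^5 + 8.3036*z^4 - 54.9142*z^3 - 74.3435*z^2 - 30.7286*z - 4.7639)/(1.7689*z^8 - 14.8694*z^7 + 13.6921*z^6 + 65.4622*z^5 + 77.1436*z^4 + 47.2414*z^3 + 16.7929*z^2 + 3.3178*z + 0.2809)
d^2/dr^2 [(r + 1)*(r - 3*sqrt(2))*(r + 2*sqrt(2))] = 6*r - 2*sqrt(2) + 2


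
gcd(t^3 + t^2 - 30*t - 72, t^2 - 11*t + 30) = t - 6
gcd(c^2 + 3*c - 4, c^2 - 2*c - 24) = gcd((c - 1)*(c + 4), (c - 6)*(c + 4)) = c + 4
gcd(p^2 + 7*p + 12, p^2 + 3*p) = p + 3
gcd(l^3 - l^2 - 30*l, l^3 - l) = l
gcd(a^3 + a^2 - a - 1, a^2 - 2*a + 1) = a - 1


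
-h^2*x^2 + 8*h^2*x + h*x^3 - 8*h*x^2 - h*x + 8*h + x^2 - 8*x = (-h + x)*(x - 8)*(h*x + 1)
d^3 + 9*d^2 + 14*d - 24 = (d - 1)*(d + 4)*(d + 6)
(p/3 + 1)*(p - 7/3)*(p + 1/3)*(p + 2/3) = p^4/3 + 5*p^3/9 - 55*p^2/27 - 185*p/81 - 14/27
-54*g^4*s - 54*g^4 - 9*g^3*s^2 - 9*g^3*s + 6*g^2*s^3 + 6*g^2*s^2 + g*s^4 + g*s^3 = (-3*g + s)*(3*g + s)*(6*g + s)*(g*s + g)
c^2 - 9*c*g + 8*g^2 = (c - 8*g)*(c - g)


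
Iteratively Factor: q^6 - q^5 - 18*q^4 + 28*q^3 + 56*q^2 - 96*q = (q - 2)*(q^5 + q^4 - 16*q^3 - 4*q^2 + 48*q) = (q - 2)^2*(q^4 + 3*q^3 - 10*q^2 - 24*q) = (q - 2)^2*(q + 4)*(q^3 - q^2 - 6*q) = (q - 2)^2*(q + 2)*(q + 4)*(q^2 - 3*q) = q*(q - 2)^2*(q + 2)*(q + 4)*(q - 3)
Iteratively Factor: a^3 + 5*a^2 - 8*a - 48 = (a + 4)*(a^2 + a - 12) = (a - 3)*(a + 4)*(a + 4)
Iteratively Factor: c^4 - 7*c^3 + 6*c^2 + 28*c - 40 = (c - 2)*(c^3 - 5*c^2 - 4*c + 20) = (c - 2)^2*(c^2 - 3*c - 10) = (c - 5)*(c - 2)^2*(c + 2)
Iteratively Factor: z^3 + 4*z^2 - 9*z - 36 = (z + 3)*(z^2 + z - 12) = (z - 3)*(z + 3)*(z + 4)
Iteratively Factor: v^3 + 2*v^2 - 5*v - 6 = (v + 3)*(v^2 - v - 2) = (v + 1)*(v + 3)*(v - 2)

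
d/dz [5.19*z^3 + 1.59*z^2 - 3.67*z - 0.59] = 15.57*z^2 + 3.18*z - 3.67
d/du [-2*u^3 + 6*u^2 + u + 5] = -6*u^2 + 12*u + 1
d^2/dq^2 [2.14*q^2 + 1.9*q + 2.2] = 4.28000000000000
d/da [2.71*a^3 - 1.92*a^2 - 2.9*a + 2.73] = 8.13*a^2 - 3.84*a - 2.9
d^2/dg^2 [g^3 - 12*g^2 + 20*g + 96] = 6*g - 24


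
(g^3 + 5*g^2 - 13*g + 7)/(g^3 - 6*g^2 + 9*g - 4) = (g + 7)/(g - 4)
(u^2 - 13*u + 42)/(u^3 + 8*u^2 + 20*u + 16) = (u^2 - 13*u + 42)/(u^3 + 8*u^2 + 20*u + 16)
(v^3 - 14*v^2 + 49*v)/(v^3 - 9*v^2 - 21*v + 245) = v/(v + 5)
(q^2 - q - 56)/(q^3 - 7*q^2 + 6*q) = (q^2 - q - 56)/(q*(q^2 - 7*q + 6))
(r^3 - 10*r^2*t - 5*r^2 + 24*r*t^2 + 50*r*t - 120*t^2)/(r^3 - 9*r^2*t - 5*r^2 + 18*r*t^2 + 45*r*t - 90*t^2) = (r - 4*t)/(r - 3*t)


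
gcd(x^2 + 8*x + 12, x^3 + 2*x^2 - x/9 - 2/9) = x + 2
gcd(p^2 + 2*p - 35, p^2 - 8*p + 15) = p - 5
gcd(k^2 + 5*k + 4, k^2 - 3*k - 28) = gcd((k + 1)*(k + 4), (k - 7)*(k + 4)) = k + 4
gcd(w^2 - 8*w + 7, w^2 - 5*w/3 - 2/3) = 1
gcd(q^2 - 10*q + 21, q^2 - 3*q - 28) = q - 7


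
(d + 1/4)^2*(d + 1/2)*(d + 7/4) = d^4 + 11*d^3/4 + 33*d^2/16 + 37*d/64 + 7/128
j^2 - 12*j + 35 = (j - 7)*(j - 5)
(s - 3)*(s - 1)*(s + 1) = s^3 - 3*s^2 - s + 3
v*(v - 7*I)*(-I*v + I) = -I*v^3 - 7*v^2 + I*v^2 + 7*v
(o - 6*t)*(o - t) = o^2 - 7*o*t + 6*t^2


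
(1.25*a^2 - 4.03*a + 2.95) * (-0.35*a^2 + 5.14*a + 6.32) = -0.4375*a^4 + 7.8355*a^3 - 13.8467*a^2 - 10.3066*a + 18.644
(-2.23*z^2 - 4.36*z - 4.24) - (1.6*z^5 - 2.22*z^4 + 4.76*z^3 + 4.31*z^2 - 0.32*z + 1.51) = -1.6*z^5 + 2.22*z^4 - 4.76*z^3 - 6.54*z^2 - 4.04*z - 5.75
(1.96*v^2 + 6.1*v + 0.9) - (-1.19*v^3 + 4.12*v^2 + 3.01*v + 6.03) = 1.19*v^3 - 2.16*v^2 + 3.09*v - 5.13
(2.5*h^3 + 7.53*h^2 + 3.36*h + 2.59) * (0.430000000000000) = 1.075*h^3 + 3.2379*h^2 + 1.4448*h + 1.1137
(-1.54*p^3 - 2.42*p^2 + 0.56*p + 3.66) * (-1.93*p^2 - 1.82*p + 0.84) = 2.9722*p^5 + 7.4734*p^4 + 2.03*p^3 - 10.1158*p^2 - 6.1908*p + 3.0744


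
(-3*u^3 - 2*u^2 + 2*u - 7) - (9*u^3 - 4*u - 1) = -12*u^3 - 2*u^2 + 6*u - 6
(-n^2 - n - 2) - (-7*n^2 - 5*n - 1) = 6*n^2 + 4*n - 1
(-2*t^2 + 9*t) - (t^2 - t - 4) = -3*t^2 + 10*t + 4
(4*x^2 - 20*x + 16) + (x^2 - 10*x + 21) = 5*x^2 - 30*x + 37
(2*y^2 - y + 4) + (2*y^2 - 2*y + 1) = 4*y^2 - 3*y + 5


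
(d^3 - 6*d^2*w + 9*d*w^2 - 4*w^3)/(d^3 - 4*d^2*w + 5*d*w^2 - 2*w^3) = (-d + 4*w)/(-d + 2*w)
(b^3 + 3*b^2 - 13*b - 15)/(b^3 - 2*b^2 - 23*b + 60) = (b + 1)/(b - 4)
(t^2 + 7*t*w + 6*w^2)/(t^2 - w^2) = (t + 6*w)/(t - w)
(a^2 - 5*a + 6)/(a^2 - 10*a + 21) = (a - 2)/(a - 7)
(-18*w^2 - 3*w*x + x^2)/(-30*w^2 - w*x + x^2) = (3*w + x)/(5*w + x)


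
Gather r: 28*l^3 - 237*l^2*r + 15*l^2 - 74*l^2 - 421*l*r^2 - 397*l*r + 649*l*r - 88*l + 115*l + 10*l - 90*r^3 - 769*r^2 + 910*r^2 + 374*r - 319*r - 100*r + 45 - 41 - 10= 28*l^3 - 59*l^2 + 37*l - 90*r^3 + r^2*(141 - 421*l) + r*(-237*l^2 + 252*l - 45) - 6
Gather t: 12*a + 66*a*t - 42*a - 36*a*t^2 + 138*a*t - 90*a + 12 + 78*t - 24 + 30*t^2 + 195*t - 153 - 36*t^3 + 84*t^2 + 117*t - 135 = -120*a - 36*t^3 + t^2*(114 - 36*a) + t*(204*a + 390) - 300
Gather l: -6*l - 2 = -6*l - 2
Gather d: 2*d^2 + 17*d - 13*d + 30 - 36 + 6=2*d^2 + 4*d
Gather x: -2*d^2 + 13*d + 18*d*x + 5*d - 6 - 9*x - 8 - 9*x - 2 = -2*d^2 + 18*d + x*(18*d - 18) - 16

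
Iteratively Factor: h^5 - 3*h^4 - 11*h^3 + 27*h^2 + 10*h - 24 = (h + 1)*(h^4 - 4*h^3 - 7*h^2 + 34*h - 24) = (h - 4)*(h + 1)*(h^3 - 7*h + 6) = (h - 4)*(h - 1)*(h + 1)*(h^2 + h - 6) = (h - 4)*(h - 1)*(h + 1)*(h + 3)*(h - 2)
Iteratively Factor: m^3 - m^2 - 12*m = (m + 3)*(m^2 - 4*m) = (m - 4)*(m + 3)*(m)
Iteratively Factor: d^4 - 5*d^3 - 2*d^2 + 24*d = (d - 3)*(d^3 - 2*d^2 - 8*d) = (d - 4)*(d - 3)*(d^2 + 2*d) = (d - 4)*(d - 3)*(d + 2)*(d)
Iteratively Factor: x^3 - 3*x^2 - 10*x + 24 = (x - 4)*(x^2 + x - 6) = (x - 4)*(x - 2)*(x + 3)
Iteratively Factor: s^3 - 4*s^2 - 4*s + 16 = (s - 4)*(s^2 - 4) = (s - 4)*(s - 2)*(s + 2)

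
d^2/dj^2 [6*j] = 0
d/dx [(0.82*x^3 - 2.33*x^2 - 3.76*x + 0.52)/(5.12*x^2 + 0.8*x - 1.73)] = (4.1984*x^4 + 1.312*x^3 + 13.1314*x^2 + 2.737*x + 6.0888)/(26.2144*x^4 + 8.192*x^3 - 17.0752*x^2 - 2.768*x + 2.9929)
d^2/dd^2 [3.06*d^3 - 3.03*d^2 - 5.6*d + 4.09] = 18.36*d - 6.06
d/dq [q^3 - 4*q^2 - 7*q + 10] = 3*q^2 - 8*q - 7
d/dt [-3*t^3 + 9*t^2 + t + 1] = -9*t^2 + 18*t + 1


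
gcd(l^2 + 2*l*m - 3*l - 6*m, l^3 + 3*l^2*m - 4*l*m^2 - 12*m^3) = l + 2*m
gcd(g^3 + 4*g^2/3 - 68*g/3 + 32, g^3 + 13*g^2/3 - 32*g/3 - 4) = g^2 + 4*g - 12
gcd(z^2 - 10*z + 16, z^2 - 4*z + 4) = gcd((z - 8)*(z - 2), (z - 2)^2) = z - 2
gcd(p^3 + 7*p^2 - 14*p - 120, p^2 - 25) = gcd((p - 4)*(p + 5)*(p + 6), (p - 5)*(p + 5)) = p + 5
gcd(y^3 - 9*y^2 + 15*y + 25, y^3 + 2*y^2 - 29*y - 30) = y^2 - 4*y - 5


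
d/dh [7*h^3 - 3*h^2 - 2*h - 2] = 21*h^2 - 6*h - 2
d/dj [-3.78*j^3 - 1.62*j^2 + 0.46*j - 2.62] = -11.34*j^2 - 3.24*j + 0.46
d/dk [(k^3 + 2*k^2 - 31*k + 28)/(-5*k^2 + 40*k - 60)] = (-k^4 + 16*k^3 - 51*k^2 + 8*k + 148)/(5*(k^4 - 16*k^3 + 88*k^2 - 192*k + 144))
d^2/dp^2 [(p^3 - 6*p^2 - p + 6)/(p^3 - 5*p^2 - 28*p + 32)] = 2*(-p^3 + 78*p^2 - 408*p + 1376)/(p^6 - 12*p^5 - 48*p^4 + 704*p^3 + 1536*p^2 - 12288*p - 32768)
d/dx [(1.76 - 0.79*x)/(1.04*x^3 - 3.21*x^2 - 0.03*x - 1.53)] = (1.6432*x^3 - 8.0271*x^2 + 11.2992*x + 1.2615)/(1.0816*x^6 - 6.6768*x^5 + 10.2417*x^4 - 2.9898*x^3 + 9.8235*x^2 + 0.0918*x + 2.3409)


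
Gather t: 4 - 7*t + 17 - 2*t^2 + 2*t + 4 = -2*t^2 - 5*t + 25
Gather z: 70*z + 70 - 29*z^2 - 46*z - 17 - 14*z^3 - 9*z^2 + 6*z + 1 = -14*z^3 - 38*z^2 + 30*z + 54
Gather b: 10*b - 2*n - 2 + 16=10*b - 2*n + 14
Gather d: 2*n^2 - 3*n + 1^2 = 2*n^2 - 3*n + 1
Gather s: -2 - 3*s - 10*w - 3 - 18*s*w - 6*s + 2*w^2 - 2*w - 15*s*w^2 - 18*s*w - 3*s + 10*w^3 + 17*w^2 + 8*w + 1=s*(-15*w^2 - 36*w - 12) + 10*w^3 + 19*w^2 - 4*w - 4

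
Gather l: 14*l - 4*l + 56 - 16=10*l + 40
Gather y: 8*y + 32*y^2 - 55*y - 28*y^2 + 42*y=4*y^2 - 5*y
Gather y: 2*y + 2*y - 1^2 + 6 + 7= 4*y + 12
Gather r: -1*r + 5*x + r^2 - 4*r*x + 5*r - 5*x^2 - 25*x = r^2 + r*(4 - 4*x) - 5*x^2 - 20*x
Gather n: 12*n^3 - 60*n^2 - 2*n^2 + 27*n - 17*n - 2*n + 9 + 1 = 12*n^3 - 62*n^2 + 8*n + 10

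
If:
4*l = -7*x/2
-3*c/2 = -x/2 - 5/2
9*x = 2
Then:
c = 47/27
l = -7/36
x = 2/9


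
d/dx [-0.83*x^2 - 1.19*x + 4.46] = -1.66*x - 1.19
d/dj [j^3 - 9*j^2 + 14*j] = 3*j^2 - 18*j + 14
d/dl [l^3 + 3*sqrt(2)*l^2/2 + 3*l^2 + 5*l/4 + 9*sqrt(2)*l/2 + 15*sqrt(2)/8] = 3*l^2 + 3*sqrt(2)*l + 6*l + 5/4 + 9*sqrt(2)/2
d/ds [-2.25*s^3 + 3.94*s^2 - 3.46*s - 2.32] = -6.75*s^2 + 7.88*s - 3.46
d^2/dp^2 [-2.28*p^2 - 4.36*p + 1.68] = -4.56000000000000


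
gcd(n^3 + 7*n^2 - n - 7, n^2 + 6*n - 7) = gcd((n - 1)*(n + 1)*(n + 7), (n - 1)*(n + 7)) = n^2 + 6*n - 7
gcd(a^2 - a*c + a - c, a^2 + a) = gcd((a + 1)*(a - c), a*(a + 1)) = a + 1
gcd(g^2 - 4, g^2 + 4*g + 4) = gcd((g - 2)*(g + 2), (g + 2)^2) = g + 2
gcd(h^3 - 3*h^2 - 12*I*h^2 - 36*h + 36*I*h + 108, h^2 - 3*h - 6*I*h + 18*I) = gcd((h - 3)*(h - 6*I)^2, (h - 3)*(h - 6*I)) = h^2 + h*(-3 - 6*I) + 18*I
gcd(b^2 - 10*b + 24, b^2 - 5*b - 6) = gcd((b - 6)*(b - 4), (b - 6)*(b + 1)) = b - 6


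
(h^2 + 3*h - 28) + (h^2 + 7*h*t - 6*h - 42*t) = 2*h^2 + 7*h*t - 3*h - 42*t - 28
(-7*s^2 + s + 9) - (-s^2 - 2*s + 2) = -6*s^2 + 3*s + 7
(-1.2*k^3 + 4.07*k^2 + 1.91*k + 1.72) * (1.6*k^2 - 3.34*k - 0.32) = -1.92*k^5 + 10.52*k^4 - 10.1538*k^3 - 4.9298*k^2 - 6.356*k - 0.5504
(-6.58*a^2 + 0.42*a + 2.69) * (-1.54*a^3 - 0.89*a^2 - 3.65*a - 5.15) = 10.1332*a^5 + 5.2094*a^4 + 19.5006*a^3 + 29.9599*a^2 - 11.9815*a - 13.8535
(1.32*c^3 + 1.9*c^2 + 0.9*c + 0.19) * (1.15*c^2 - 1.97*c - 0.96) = 1.518*c^5 - 0.4154*c^4 - 3.9752*c^3 - 3.3785*c^2 - 1.2383*c - 0.1824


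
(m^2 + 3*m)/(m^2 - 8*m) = (m + 3)/(m - 8)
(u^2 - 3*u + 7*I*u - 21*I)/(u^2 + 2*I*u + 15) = (u^2 + u*(-3 + 7*I) - 21*I)/(u^2 + 2*I*u + 15)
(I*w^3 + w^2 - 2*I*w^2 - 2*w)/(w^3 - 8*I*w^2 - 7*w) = I*(w - 2)/(w - 7*I)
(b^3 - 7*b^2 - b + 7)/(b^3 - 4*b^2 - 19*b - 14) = (b - 1)/(b + 2)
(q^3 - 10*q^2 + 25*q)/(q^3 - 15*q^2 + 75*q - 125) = q/(q - 5)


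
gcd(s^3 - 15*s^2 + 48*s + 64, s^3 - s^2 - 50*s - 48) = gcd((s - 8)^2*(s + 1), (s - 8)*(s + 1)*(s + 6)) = s^2 - 7*s - 8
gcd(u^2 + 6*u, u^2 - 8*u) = u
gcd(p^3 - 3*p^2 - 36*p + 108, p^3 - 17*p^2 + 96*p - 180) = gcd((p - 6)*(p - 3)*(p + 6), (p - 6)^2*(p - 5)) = p - 6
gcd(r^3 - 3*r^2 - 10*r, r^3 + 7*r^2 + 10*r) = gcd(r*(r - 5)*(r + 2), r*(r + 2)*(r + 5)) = r^2 + 2*r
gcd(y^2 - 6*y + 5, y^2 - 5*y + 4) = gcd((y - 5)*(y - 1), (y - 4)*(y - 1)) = y - 1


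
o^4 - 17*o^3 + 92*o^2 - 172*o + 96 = (o - 8)*(o - 6)*(o - 2)*(o - 1)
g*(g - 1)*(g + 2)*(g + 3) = g^4 + 4*g^3 + g^2 - 6*g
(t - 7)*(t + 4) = t^2 - 3*t - 28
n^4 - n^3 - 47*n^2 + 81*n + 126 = (n - 6)*(n - 3)*(n + 1)*(n + 7)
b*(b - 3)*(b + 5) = b^3 + 2*b^2 - 15*b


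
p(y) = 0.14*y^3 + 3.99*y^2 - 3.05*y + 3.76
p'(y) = 0.42*y^2 + 7.98*y - 3.05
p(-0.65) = 7.39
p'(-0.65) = -8.06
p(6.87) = 216.52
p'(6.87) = 71.60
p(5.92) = 154.59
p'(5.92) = 58.91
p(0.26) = 3.24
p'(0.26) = -0.95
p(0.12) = 3.45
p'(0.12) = -2.09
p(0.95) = 4.58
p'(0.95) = 4.91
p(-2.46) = 33.32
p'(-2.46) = -20.14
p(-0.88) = 9.44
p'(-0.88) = -9.75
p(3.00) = 34.30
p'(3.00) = 24.67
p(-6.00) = 135.46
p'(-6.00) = -35.81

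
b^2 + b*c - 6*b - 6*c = (b - 6)*(b + c)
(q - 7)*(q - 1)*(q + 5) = q^3 - 3*q^2 - 33*q + 35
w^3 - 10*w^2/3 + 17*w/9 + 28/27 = (w - 7/3)*(w - 4/3)*(w + 1/3)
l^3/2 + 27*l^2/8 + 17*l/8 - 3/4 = (l/2 + 1/2)*(l - 1/4)*(l + 6)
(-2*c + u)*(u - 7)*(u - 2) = -2*c*u^2 + 18*c*u - 28*c + u^3 - 9*u^2 + 14*u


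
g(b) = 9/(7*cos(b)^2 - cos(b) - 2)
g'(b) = 9*(14*sin(b)*cos(b) - sin(b))/(7*cos(b)^2 - cos(b) - 2)^2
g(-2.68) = 2.00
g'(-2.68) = 2.67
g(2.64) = 2.11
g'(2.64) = -3.17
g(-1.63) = -4.70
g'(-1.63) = 4.47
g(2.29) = 5.30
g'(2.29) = -24.04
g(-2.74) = 1.86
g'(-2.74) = 2.08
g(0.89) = 62.63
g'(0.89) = 2645.53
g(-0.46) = 3.30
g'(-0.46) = -6.22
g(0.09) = 2.28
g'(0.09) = 0.67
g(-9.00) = 1.91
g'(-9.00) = 2.29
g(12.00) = 4.20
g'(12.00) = -11.40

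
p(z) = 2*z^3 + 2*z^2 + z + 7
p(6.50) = 647.25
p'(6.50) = 280.50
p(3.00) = 82.00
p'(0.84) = 8.59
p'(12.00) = 913.00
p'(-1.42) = 7.42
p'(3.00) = 67.00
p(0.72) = 9.50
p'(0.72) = 6.99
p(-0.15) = 6.89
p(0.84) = 10.44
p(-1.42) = 3.89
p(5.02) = 315.43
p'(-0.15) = 0.54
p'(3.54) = 90.35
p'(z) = 6*z^2 + 4*z + 1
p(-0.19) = 6.87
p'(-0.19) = 0.46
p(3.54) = 124.33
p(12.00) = 3763.00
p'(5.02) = 172.28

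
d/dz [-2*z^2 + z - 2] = 1 - 4*z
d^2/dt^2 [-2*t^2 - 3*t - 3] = -4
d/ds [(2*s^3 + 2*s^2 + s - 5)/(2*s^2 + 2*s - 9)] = (4*s^4 + 8*s^3 - 52*s^2 - 16*s + 1)/(4*s^4 + 8*s^3 - 32*s^2 - 36*s + 81)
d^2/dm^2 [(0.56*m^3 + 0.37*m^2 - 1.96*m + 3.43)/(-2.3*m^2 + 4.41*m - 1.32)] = (1.4210854715202e-14*m^4 - 5.150572*m^3 - 82.569048*m^2 + 167.185116*m - 91.057278)/(12.167*m^6 - 69.9867*m^5 + 155.14029*m^4 - 166.098681*m^3 + 89.037036*m^2 - 23.051952*m + 2.299968)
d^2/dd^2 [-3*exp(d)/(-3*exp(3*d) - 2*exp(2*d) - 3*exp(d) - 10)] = (108*exp(6*d) + 54*exp(5*d) - 96*exp(4*d) - 1188*exp(3*d) - 360*exp(2*d) - 90*exp(d) + 300)*exp(d)/(27*exp(9*d) + 54*exp(8*d) + 117*exp(7*d) + 386*exp(6*d) + 477*exp(5*d) + 714*exp(4*d) + 1287*exp(3*d) + 870*exp(2*d) + 900*exp(d) + 1000)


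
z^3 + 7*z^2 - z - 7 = (z - 1)*(z + 1)*(z + 7)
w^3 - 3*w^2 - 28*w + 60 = (w - 6)*(w - 2)*(w + 5)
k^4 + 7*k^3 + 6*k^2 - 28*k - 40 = (k - 2)*(k + 2)^2*(k + 5)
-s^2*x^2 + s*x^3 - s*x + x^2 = x*(-s + x)*(s*x + 1)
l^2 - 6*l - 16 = (l - 8)*(l + 2)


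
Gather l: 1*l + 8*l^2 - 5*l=8*l^2 - 4*l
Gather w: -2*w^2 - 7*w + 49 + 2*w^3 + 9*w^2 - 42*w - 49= 2*w^3 + 7*w^2 - 49*w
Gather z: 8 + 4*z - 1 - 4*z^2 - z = -4*z^2 + 3*z + 7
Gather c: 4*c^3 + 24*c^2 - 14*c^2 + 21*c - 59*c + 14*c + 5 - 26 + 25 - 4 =4*c^3 + 10*c^2 - 24*c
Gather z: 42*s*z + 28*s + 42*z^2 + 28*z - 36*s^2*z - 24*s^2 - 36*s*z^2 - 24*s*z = -24*s^2 + 28*s + z^2*(42 - 36*s) + z*(-36*s^2 + 18*s + 28)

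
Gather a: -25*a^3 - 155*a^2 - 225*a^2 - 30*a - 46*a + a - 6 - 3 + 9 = -25*a^3 - 380*a^2 - 75*a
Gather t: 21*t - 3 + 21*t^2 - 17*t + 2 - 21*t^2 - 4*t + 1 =0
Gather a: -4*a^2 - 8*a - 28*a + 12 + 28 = -4*a^2 - 36*a + 40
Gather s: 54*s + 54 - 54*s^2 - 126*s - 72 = -54*s^2 - 72*s - 18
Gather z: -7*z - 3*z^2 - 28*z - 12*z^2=-15*z^2 - 35*z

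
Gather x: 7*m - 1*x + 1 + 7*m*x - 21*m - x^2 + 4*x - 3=-14*m - x^2 + x*(7*m + 3) - 2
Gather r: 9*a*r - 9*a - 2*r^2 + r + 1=-9*a - 2*r^2 + r*(9*a + 1) + 1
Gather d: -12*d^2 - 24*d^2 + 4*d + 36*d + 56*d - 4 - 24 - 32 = -36*d^2 + 96*d - 60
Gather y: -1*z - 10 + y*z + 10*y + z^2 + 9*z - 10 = y*(z + 10) + z^2 + 8*z - 20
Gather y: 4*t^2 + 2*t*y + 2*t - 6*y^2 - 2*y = 4*t^2 + 2*t - 6*y^2 + y*(2*t - 2)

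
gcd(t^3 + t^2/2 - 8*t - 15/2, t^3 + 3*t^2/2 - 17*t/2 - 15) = t^2 - t/2 - 15/2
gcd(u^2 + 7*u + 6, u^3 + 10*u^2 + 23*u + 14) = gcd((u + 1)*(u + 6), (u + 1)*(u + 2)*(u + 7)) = u + 1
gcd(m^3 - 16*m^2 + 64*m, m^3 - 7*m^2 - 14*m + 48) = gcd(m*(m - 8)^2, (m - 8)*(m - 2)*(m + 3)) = m - 8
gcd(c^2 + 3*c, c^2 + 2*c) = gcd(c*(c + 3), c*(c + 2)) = c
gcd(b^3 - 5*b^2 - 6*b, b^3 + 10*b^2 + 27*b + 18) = b + 1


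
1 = 1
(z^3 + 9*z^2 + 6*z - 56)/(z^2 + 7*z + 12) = (z^2 + 5*z - 14)/(z + 3)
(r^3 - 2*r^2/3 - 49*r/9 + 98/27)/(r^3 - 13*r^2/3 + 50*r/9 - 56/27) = (3*r + 7)/(3*r - 4)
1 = 1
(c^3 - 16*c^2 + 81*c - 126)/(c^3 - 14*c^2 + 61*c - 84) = (c - 6)/(c - 4)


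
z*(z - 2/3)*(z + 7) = z^3 + 19*z^2/3 - 14*z/3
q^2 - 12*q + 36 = (q - 6)^2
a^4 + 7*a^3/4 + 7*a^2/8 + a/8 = a*(a + 1/4)*(a + 1/2)*(a + 1)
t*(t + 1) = t^2 + t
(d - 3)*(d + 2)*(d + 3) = d^3 + 2*d^2 - 9*d - 18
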